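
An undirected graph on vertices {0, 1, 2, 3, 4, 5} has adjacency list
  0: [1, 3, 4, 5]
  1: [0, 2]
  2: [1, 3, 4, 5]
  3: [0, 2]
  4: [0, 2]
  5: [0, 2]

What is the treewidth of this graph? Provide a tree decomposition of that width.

Every bag has size at most 3, so the width is 3 − 1 = 2 and tw(G) ≤ 2. For the lower bound, G contains the cycle 1–2–5–0–1, so G is not a forest; only forests have treewidth ≤ 1, hence tw(G) ≥ 2. Therefore the treewidth is 2.

Treewidth 2.
One optimal decomposition is:
Bags: B1 = {0, 1, 2}  B2 = {0, 2, 5}  B3 = {0, 2, 4}  B4 = {0, 2, 3}
Tree: B1–B2, B2–B3, B3–B4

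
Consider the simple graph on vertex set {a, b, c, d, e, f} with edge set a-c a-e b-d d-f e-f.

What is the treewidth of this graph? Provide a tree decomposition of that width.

Every bag has size at most 2, so the width is 2 − 1 = 1 and tw(G) ≤ 1. G has an edge, so its treewidth is at least 1. The upper and lower bounds meet at 1, so that is the treewidth.

Treewidth 1.
Bags: B1 = {b, d}  B2 = {d, f}  B3 = {e, f}  B4 = {a, e}  B5 = {a, c}
Tree: B1–B2, B2–B3, B3–B4, B4–B5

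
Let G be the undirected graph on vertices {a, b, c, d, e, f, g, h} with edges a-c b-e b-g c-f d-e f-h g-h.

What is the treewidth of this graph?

A width-1 tree decomposition is:
Bags: B1 = {a, c}  B2 = {c, f}  B3 = {f, h}  B4 = {g, h}  B5 = {b, g}  B6 = {b, e}  B7 = {d, e}
Tree: B1–B2, B2–B3, B3–B4, B4–B5, B5–B6, B6–B7
The largest bag has 2 vertices, giving width 1; this decomposition certifies tw(G) ≤ 1. Any graph with an edge has treewidth ≥ 1, and G has the edge a–c. Hence tw(G) = 1 exactly.

1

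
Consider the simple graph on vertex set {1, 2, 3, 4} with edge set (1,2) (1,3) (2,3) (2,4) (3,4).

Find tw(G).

2

A width-2 tree decomposition is:
Bags: B1 = {1, 2, 3}  B2 = {2, 3, 4}
Tree: B1–B2
Every bag has size at most 3, so the width is 3 − 1 = 2 and tw(G) ≤ 2. On the other hand G contains the 3-clique {1, 2, 3}. A clique must lie in a single bag of any decomposition, so no decomposition can have width below 2. Hence tw(G) = 2 exactly.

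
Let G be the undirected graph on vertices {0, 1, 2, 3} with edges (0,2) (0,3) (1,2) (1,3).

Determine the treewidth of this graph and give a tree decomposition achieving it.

The largest bag has 3 vertices, giving width 2; this decomposition certifies tw(G) ≤ 2. Since 2–1–3–0–2 is a cycle in G, G is not acyclic. Forests are exactly the graphs of treewidth ≤ 1, so tw(G) ≥ 2. The upper and lower bounds meet at 2, so that is the treewidth.

Treewidth 2.
One such decomposition:
Bags: B1 = {1, 2, 3}  B2 = {0, 2, 3}
Tree: B1–B2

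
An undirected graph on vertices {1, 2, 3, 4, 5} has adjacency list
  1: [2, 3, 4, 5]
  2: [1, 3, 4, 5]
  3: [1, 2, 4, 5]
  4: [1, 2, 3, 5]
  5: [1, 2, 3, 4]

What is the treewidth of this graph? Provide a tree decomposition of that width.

With just one bag of size 5, the width is 5 − 1 = 4, so tw(G) ≤ 4. For the lower bound, the 5 vertices {1, 2, 3, 4, 5} are pairwise adjacent, and any tree decomposition puts a clique entirely inside one bag — forcing width ≥ 4. Hence tw(G) = 4 exactly.

Treewidth 4.
One optimal decomposition is:
Bags: B1 = {1, 2, 3, 4, 5}
Tree: (single bag)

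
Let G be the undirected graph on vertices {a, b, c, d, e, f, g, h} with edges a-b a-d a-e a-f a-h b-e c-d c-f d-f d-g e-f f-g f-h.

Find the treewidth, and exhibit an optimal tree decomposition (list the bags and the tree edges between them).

Treewidth 2.
One optimal decomposition is:
Bags: B1 = {d, f, g}  B2 = {c, d, f}  B3 = {a, d, f}  B4 = {a, f, h}  B5 = {a, e, f}  B6 = {a, b, e}
Tree: B1–B2, B1–B3, B3–B4, B3–B5, B5–B6

Every bag has size at most 3, so the width is 3 − 1 = 2 and tw(G) ≤ 2. Conversely, {d, f, g} is a clique of size 3, and the vertices of any clique must share a bag in every tree decomposition; so some bag has ≥ 3 vertices and tw(G) ≥ 2. Therefore the treewidth is 2.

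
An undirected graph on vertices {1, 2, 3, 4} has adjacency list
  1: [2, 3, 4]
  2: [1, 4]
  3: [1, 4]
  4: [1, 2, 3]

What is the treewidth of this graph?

2

A width-2 tree decomposition is:
Bags: B1 = {1, 3, 4}  B2 = {1, 2, 4}
Tree: B1–B2
The largest bag has 3 vertices, giving width 2; this decomposition certifies tw(G) ≤ 2. For the lower bound, the 3 vertices {1, 2, 4} are pairwise adjacent, and any tree decomposition puts a clique entirely inside one bag — forcing width ≥ 2. Hence tw(G) = 2 exactly.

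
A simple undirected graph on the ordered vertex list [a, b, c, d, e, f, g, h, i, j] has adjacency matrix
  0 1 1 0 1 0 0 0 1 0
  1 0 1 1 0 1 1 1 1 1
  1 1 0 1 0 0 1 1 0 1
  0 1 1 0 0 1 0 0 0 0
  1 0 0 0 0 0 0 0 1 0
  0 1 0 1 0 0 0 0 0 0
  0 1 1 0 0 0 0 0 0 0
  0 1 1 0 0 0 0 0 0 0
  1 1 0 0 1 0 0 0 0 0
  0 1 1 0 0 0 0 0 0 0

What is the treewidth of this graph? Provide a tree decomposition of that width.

Each bag holds 3 vertices, so the decomposition has width 2, which upper-bounds the treewidth. Conversely, {a, e, i} is a clique of size 3, and the vertices of any clique must share a bag in every tree decomposition; so some bag has ≥ 3 vertices and tw(G) ≥ 2. The upper and lower bounds meet at 2, so that is the treewidth.

Treewidth 2.
One such decomposition:
Bags: B1 = {b, c, h}  B2 = {a, b, c}  B3 = {a, b, i}  B4 = {b, c, g}  B5 = {a, e, i}  B6 = {b, c, j}  B7 = {b, c, d}  B8 = {b, d, f}
Tree: B1–B2, B2–B3, B2–B4, B3–B5, B4–B6, B1–B7, B7–B8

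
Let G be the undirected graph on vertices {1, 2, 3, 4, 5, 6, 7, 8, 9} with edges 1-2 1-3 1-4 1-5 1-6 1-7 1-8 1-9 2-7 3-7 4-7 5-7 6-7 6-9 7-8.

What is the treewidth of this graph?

A width-2 tree decomposition is:
Bags: B1 = {1, 7, 8}  B2 = {1, 6, 7}  B3 = {1, 3, 7}  B4 = {1, 2, 7}  B5 = {1, 6, 9}  B6 = {1, 5, 7}  B7 = {1, 4, 7}
Tree: B1–B2, B1–B3, B2–B4, B2–B5, B3–B6, B6–B7
The largest bag has 3 vertices, giving width 2; this decomposition certifies tw(G) ≤ 2. Conversely, {1, 6, 9} is a clique of size 3, and the vertices of any clique must share a bag in every tree decomposition; so some bag has ≥ 3 vertices and tw(G) ≥ 2. Therefore the treewidth is 2.

2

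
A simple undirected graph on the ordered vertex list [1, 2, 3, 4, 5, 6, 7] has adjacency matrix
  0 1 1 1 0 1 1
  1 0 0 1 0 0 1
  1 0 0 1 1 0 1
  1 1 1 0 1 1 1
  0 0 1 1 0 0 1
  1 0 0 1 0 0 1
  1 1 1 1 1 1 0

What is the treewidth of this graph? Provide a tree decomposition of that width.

Every bag has size at most 4, so the width is 4 − 1 = 3 and tw(G) ≤ 3. Conversely, {1, 2, 4, 7} is a clique of size 4, and the vertices of any clique must share a bag in every tree decomposition; so some bag has ≥ 4 vertices and tw(G) ≥ 3. Hence tw(G) = 3 exactly.

Treewidth 3.
One optimal decomposition is:
Bags: B1 = {1, 3, 4, 7}  B2 = {3, 4, 5, 7}  B3 = {1, 4, 6, 7}  B4 = {1, 2, 4, 7}
Tree: B1–B2, B1–B3, B1–B4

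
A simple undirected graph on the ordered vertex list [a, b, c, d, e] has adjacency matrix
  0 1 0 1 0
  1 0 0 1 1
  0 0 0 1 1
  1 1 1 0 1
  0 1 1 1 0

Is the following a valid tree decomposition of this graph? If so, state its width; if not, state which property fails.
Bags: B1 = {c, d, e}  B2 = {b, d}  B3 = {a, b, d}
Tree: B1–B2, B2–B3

A tree decomposition must satisfy three properties: every vertex lies in some bag; for every edge, both endpoints lie together in some bag; and for every vertex, the bags containing it form a connected subtree. Here edge (e,b) lies in no bag, so the decomposition is invalid.

No — edge (e,b) lies in no bag.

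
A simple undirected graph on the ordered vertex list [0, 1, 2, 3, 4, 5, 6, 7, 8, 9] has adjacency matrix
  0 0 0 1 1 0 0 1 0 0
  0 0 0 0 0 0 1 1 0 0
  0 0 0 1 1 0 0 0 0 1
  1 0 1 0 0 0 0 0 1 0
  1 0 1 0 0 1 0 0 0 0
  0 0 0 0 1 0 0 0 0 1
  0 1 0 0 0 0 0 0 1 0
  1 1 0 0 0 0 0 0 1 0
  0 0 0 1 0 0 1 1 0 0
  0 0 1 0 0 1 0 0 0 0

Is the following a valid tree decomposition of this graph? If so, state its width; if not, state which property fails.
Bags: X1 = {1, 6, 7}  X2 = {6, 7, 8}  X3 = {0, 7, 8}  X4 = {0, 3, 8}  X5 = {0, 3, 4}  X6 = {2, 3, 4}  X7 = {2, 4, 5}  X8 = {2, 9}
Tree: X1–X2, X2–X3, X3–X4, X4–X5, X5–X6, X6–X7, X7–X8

A tree decomposition must satisfy three properties: every vertex lies in some bag; for every edge, both endpoints lie together in some bag; and for every vertex, the bags containing it form a connected subtree. Here edge (5,9) lies in no bag, so the decomposition is invalid.

No — edge (5,9) lies in no bag.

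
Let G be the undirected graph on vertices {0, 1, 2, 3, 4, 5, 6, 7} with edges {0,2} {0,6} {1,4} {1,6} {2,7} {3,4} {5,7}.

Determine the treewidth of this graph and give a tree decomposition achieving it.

Treewidth 1.
Bags: B1 = {3, 4}  B2 = {1, 4}  B3 = {1, 6}  B4 = {0, 6}  B5 = {0, 2}  B6 = {2, 7}  B7 = {5, 7}
Tree: B1–B2, B2–B3, B3–B4, B4–B5, B5–B6, B6–B7

The largest bag has 2 vertices, giving width 1; this decomposition certifies tw(G) ≤ 1. G has an edge, so its treewidth is at least 1. Hence tw(G) = 1 exactly.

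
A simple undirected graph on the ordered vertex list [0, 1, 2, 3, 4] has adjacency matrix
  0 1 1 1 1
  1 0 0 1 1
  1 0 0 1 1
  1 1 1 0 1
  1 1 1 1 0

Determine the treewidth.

A width-3 tree decomposition is:
Bags: B1 = {0, 1, 3, 4}  B2 = {0, 2, 3, 4}
Tree: B1–B2
Every bag has size at most 4, so the width is 4 − 1 = 3 and tw(G) ≤ 3. On the other hand G contains the 4-clique {0, 1, 3, 4}. A clique must lie in a single bag of any decomposition, so no decomposition can have width below 3. Hence tw(G) = 3 exactly.

3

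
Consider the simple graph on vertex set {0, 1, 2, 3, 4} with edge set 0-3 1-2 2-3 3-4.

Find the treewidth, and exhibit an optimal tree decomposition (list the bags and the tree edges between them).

The largest bag has 2 vertices, giving width 1; this decomposition certifies tw(G) ≤ 1. G has an edge, so its treewidth is at least 1. Therefore the treewidth is 1.

Treewidth 1.
One such decomposition:
Bags: B1 = {2, 3}  B2 = {0, 3}  B3 = {3, 4}  B4 = {1, 2}
Tree: B1–B2, B2–B3, B1–B4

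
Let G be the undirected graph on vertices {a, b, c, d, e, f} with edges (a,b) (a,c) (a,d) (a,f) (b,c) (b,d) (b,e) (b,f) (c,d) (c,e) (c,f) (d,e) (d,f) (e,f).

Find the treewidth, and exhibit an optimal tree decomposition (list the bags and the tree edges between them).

The largest bag has 5 vertices, giving width 4; this decomposition certifies tw(G) ≤ 4. On the other hand G contains the 5-clique {b, c, d, e, f}. A clique must lie in a single bag of any decomposition, so no decomposition can have width below 4. Therefore the treewidth is 4.

Treewidth 4.
One optimal decomposition is:
Bags: B1 = {a, b, c, d, f}  B2 = {b, c, d, e, f}
Tree: B1–B2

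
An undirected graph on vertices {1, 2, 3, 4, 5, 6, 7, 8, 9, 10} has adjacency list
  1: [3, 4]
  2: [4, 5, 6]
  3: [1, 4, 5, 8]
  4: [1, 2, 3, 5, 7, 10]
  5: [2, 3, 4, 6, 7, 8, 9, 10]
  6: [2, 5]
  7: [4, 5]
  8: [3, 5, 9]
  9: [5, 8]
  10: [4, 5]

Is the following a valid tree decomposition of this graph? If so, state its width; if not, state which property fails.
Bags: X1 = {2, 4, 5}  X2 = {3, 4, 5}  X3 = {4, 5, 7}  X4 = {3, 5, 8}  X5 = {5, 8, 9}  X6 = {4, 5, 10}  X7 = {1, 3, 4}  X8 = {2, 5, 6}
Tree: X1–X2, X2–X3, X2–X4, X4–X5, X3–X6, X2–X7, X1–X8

Checking the three conditions: (i) the bags cover all of {1, 2, 3, 4, 5, 6, 7, 8, 9, 10}; (ii) for each edge, some bag contains both endpoints; (iii) the bags containing any fixed vertex form a subtree. All hold, so the decomposition is valid with width 3 − 1 = 2.

Yes; width 2.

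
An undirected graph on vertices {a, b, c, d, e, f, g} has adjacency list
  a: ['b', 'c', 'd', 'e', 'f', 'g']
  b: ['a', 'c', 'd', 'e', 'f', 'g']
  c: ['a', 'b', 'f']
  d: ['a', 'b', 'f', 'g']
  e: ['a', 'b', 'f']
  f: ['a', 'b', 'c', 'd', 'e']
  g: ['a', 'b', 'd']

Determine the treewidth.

A width-3 tree decomposition is:
Bags: B1 = {a, b, c, f}  B2 = {a, b, d, f}  B3 = {a, b, e, f}  B4 = {a, b, d, g}
Tree: B1–B2, B2–B3, B2–B4
The largest bag has 4 vertices, giving width 3; this decomposition certifies tw(G) ≤ 3. Conversely, {a, b, d, g} is a clique of size 4, and the vertices of any clique must share a bag in every tree decomposition; so some bag has ≥ 4 vertices and tw(G) ≥ 3. The upper and lower bounds meet at 3, so that is the treewidth.

3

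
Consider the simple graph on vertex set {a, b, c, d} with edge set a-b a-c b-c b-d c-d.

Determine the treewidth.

A width-2 tree decomposition is:
Bags: B1 = {b, c, d}  B2 = {a, b, c}
Tree: B1–B2
The largest bag has 3 vertices, giving width 2; this decomposition certifies tw(G) ≤ 2. On the other hand G contains the 3-clique {b, c, d}. A clique must lie in a single bag of any decomposition, so no decomposition can have width below 2. Therefore the treewidth is 2.

2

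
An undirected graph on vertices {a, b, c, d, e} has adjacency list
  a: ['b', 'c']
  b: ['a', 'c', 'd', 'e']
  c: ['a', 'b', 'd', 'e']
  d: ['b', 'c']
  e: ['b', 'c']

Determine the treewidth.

2

A width-2 tree decomposition is:
Bags: B1 = {a, b, c}  B2 = {b, c, e}  B3 = {b, c, d}
Tree: B1–B2, B2–B3
Every bag has size at most 3, so the width is 3 − 1 = 2 and tw(G) ≤ 2. On the other hand G contains the 3-clique {b, c, d}. A clique must lie in a single bag of any decomposition, so no decomposition can have width below 2. The upper and lower bounds meet at 2, so that is the treewidth.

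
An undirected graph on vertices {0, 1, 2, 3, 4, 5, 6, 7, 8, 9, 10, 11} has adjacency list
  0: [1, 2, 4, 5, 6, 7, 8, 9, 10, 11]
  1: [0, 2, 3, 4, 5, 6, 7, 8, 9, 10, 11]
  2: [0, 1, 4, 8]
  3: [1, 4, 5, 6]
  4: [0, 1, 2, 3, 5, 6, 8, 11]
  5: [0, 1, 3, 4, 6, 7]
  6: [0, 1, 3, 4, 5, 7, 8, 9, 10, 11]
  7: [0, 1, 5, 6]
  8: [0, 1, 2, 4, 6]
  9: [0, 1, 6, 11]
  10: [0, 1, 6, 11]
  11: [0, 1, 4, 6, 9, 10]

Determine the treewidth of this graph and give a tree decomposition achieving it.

The largest bag has 5 vertices, giving width 4; this decomposition certifies tw(G) ≤ 4. Conversely, {0, 1, 2, 4, 8} is a clique of size 5, and the vertices of any clique must share a bag in every tree decomposition; so some bag has ≥ 5 vertices and tw(G) ≥ 4. Therefore the treewidth is 4.

Treewidth 4.
Bags: B1 = {0, 1, 4, 5, 6}  B2 = {0, 1, 4, 6, 11}  B3 = {0, 1, 6, 9, 11}  B4 = {1, 3, 4, 5, 6}  B5 = {0, 1, 5, 6, 7}  B6 = {0, 1, 4, 6, 8}  B7 = {0, 1, 2, 4, 8}  B8 = {0, 1, 6, 10, 11}
Tree: B1–B2, B2–B3, B1–B4, B1–B5, B2–B6, B6–B7, B2–B8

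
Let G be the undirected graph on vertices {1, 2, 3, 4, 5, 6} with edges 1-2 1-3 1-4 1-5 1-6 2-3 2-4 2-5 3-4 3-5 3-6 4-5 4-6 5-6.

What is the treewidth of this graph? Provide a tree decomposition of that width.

Treewidth 4.
Bags: B1 = {1, 3, 4, 5, 6}  B2 = {1, 2, 3, 4, 5}
Tree: B1–B2

The largest bag has 5 vertices, giving width 4; this decomposition certifies tw(G) ≤ 4. For the lower bound, the 5 vertices {1, 2, 3, 4, 5} are pairwise adjacent, and any tree decomposition puts a clique entirely inside one bag — forcing width ≥ 4. The upper and lower bounds meet at 4, so that is the treewidth.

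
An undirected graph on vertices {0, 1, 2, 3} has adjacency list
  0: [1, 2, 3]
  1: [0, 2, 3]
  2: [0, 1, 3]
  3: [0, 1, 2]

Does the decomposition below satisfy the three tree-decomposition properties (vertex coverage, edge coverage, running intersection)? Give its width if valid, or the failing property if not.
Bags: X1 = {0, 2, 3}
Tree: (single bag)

No — vertex 1 appears in no bag.

A tree decomposition must satisfy three properties: every vertex lies in some bag; for every edge, both endpoints lie together in some bag; and for every vertex, the bags containing it form a connected subtree. Here vertex 1 appears in no bag, so the decomposition is invalid.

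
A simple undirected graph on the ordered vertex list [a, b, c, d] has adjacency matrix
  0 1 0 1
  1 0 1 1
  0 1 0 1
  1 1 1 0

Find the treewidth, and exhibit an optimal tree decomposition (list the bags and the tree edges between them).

Treewidth 2.
One such decomposition:
Bags: B1 = {a, b, d}  B2 = {b, c, d}
Tree: B1–B2

Each bag holds 3 vertices, so the decomposition has width 2, which upper-bounds the treewidth. On the other hand G contains the 3-clique {b, c, d}. A clique must lie in a single bag of any decomposition, so no decomposition can have width below 2. Hence tw(G) = 2 exactly.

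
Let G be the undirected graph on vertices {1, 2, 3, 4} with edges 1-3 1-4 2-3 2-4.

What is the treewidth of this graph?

A width-2 tree decomposition is:
Bags: B1 = {1, 3, 4}  B2 = {2, 3, 4}
Tree: B1–B2
Every bag has size at most 3, so the width is 3 − 1 = 2 and tw(G) ≤ 2. Since 4–1–3–2–4 is a cycle in G, G is not acyclic. Forests are exactly the graphs of treewidth ≤ 1, so tw(G) ≥ 2. Combining the bounds, tw(G) = 2.

2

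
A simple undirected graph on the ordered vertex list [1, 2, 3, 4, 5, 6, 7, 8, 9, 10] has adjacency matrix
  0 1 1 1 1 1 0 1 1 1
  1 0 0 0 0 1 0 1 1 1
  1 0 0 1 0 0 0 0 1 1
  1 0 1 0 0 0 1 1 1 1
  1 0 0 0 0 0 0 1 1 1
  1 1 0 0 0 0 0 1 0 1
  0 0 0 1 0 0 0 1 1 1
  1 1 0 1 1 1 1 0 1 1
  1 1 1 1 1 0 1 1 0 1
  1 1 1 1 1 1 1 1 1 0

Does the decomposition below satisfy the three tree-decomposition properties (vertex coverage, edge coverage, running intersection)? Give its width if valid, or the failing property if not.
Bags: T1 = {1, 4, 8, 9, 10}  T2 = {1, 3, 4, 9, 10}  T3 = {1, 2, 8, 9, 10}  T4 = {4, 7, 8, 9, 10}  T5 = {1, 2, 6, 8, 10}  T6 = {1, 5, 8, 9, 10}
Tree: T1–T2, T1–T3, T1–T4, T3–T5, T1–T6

Yes; width 4.

Checking the three conditions: (i) the bags cover all of {1, 2, 3, 4, 5, 6, 7, 8, 9, 10}; (ii) for each edge, some bag contains both endpoints; (iii) the bags containing any fixed vertex form a subtree. All hold, so the decomposition is valid with width 5 − 1 = 4.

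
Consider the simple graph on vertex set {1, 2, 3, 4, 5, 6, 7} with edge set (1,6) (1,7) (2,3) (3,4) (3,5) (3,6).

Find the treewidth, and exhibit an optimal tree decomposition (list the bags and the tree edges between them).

Treewidth 1.
One optimal decomposition is:
Bags: B1 = {2, 3}  B2 = {3, 6}  B3 = {3, 4}  B4 = {1, 6}  B5 = {3, 5}  B6 = {1, 7}
Tree: B1–B2, B2–B3, B2–B4, B1–B5, B4–B6

The largest bag has 2 vertices, giving width 1; this decomposition certifies tw(G) ≤ 1. Since G has at least one edge (e.g. 3–2), it is not an edgeless graph, so tw(G) ≥ 1. The upper and lower bounds meet at 1, so that is the treewidth.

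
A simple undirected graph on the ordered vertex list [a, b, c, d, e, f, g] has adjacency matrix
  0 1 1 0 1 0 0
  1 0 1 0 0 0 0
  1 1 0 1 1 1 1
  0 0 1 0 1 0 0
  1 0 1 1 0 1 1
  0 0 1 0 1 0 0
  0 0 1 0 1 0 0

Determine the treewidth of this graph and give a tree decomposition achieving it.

Treewidth 2.
One optimal decomposition is:
Bags: B1 = {c, d, e}  B2 = {c, e, f}  B3 = {a, c, e}  B4 = {a, b, c}  B5 = {c, e, g}
Tree: B1–B2, B2–B3, B3–B4, B3–B5

The largest bag has 3 vertices, giving width 2; this decomposition certifies tw(G) ≤ 2. Conversely, {c, d, e} is a clique of size 3, and the vertices of any clique must share a bag in every tree decomposition; so some bag has ≥ 3 vertices and tw(G) ≥ 2. Hence tw(G) = 2 exactly.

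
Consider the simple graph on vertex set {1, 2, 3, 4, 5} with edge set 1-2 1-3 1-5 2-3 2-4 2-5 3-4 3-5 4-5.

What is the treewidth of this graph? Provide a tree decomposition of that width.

Treewidth 3.
Bags: B1 = {1, 2, 3, 5}  B2 = {2, 3, 4, 5}
Tree: B1–B2

The largest bag has 4 vertices, giving width 3; this decomposition certifies tw(G) ≤ 3. Conversely, {1, 2, 3, 5} is a clique of size 4, and the vertices of any clique must share a bag in every tree decomposition; so some bag has ≥ 4 vertices and tw(G) ≥ 3. The upper and lower bounds meet at 3, so that is the treewidth.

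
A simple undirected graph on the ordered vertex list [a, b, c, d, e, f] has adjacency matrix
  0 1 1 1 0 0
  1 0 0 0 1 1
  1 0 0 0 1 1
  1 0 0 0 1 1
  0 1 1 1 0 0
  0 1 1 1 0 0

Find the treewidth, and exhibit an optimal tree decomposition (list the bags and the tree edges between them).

Each bag holds 4 vertices, so the decomposition has width 3, which upper-bounds the treewidth. For the lower bound: the 4 vertex sets {d,f}, {b,e}, {c}, {a} are disjoint, each induces a connected subgraph, and every pair is joined by at least one edge of G. Contracting each set to a single vertex therefore yields K_{4} as a minor, and since treewidth is minor-monotone, tw(G) ≥ tw(K_{4}) = 3. Combining the bounds, tw(G) = 3.

Treewidth 3.
One such decomposition:
Bags: B1 = {b, c, d, f}  B2 = {b, c, d, e}  B3 = {a, b, c, d}
Tree: B1–B2, B2–B3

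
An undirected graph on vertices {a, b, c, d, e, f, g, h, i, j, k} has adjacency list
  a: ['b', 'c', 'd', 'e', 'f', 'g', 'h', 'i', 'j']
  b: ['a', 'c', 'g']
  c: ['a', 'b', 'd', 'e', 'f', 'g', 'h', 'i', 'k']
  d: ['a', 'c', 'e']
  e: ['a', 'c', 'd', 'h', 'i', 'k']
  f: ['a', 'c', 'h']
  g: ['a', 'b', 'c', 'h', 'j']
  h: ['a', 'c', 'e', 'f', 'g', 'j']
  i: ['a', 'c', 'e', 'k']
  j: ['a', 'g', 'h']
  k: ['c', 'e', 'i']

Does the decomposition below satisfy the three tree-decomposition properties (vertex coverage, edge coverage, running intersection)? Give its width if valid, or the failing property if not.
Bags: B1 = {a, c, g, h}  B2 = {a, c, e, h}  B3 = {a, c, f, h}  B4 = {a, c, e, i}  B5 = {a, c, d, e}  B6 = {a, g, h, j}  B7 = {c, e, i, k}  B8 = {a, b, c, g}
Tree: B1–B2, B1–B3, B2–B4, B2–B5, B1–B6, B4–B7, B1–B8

Yes; width 3.

Vertex coverage: the bags together contain {a, b, c, d, e, f, g, h, i, j, k}, the full vertex set. Edge coverage: each edge of G has both endpoints in at least one bag. Running intersection: for every vertex, the bags containing it form a connected subtree. All three properties hold, so this is a valid tree decomposition of width max|bag| − 1 = 3, and hence tw(G) ≤ 3.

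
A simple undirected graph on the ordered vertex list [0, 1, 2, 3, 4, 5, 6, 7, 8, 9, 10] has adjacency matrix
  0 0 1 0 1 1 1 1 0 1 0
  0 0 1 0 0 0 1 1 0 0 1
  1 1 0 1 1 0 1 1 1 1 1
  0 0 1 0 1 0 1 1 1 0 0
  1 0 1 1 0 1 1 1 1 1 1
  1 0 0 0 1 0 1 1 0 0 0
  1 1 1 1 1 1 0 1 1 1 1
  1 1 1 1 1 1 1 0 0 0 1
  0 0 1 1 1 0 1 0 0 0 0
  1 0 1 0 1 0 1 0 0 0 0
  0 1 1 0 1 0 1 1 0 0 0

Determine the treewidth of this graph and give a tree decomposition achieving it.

Treewidth 4.
One optimal decomposition is:
Bags: B1 = {0, 4, 5, 6, 7}  B2 = {0, 2, 4, 6, 7}  B3 = {2, 3, 4, 6, 7}  B4 = {2, 4, 6, 7, 10}  B5 = {2, 3, 4, 6, 8}  B6 = {1, 2, 6, 7, 10}  B7 = {0, 2, 4, 6, 9}
Tree: B1–B2, B2–B3, B3–B4, B3–B5, B4–B6, B2–B7

The largest bag has 5 vertices, giving width 4; this decomposition certifies tw(G) ≤ 4. On the other hand G contains the 5-clique {1, 2, 6, 7, 10}. A clique must lie in a single bag of any decomposition, so no decomposition can have width below 4. Therefore the treewidth is 4.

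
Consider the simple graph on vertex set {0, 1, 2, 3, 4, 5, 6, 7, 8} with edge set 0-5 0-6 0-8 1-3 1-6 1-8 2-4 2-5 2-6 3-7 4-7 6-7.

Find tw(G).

A width-3 tree decomposition is:
Bags: B1 = {0, 1, 5, 8}  B2 = {0, 1, 5, 6}  B3 = {1, 2, 5, 6}  B4 = {1, 2, 3, 6}  B5 = {2, 3, 6, 7}  B6 = {2, 3, 4, 7}
Tree: B1–B2, B2–B3, B3–B4, B4–B5, B5–B6
The largest bag has 4 vertices, giving width 3; this decomposition certifies tw(G) ≤ 3. For the lower bound: the 4 vertex sets {0,5,8}, {1}, {6}, {2,3,4,7} are disjoint, each induces a connected subgraph, and every pair is joined by at least one edge of G. Contracting each set to a single vertex therefore yields K_{4} as a minor, and since treewidth is minor-monotone, tw(G) ≥ tw(K_{4}) = 3. Therefore the treewidth is 3.

3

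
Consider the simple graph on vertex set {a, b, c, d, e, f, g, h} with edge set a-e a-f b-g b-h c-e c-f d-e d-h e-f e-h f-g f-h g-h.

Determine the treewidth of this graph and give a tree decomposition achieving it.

Every bag has size at most 3, so the width is 3 − 1 = 2 and tw(G) ≤ 2. Conversely, {d, e, h} is a clique of size 3, and the vertices of any clique must share a bag in every tree decomposition; so some bag has ≥ 3 vertices and tw(G) ≥ 2. Combining the bounds, tw(G) = 2.

Treewidth 2.
One optimal decomposition is:
Bags: B1 = {c, e, f}  B2 = {e, f, h}  B3 = {f, g, h}  B4 = {d, e, h}  B5 = {a, e, f}  B6 = {b, g, h}
Tree: B1–B2, B2–B3, B2–B4, B1–B5, B3–B6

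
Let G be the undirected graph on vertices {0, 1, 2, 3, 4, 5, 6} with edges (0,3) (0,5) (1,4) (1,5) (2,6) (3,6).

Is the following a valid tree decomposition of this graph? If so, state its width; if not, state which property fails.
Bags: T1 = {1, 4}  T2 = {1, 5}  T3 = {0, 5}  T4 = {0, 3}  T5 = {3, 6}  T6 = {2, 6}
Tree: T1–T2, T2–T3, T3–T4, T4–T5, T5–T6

Checking the three conditions: (i) the bags cover all of {0, 1, 2, 3, 4, 5, 6}; (ii) for each edge, some bag contains both endpoints; (iii) the bags containing any fixed vertex form a subtree. All hold, so the decomposition is valid with width 2 − 1 = 1.

Yes; width 1.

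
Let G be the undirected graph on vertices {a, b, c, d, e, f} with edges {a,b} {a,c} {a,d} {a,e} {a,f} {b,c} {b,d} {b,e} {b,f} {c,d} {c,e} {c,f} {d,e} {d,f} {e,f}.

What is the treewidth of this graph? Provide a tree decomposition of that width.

Treewidth 5.
Bags: B1 = {a, b, c, d, e, f}
Tree: (single bag)

With just one bag of size 6, the width is 6 − 1 = 5, so tw(G) ≤ 5. On the other hand G contains the 6-clique {a, b, c, d, e, f}. A clique must lie in a single bag of any decomposition, so no decomposition can have width below 5. Combining the bounds, tw(G) = 5.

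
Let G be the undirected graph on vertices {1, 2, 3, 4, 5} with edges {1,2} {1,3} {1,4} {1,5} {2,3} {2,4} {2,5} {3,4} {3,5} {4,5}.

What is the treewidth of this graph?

4

A width-4 tree decomposition is:
Bags: B1 = {1, 2, 3, 4, 5}
Tree: (single bag)
With just one bag of size 5, the width is 5 − 1 = 4, so tw(G) ≤ 4. For the lower bound, the 5 vertices {1, 2, 3, 4, 5} are pairwise adjacent, and any tree decomposition puts a clique entirely inside one bag — forcing width ≥ 4. The upper and lower bounds meet at 4, so that is the treewidth.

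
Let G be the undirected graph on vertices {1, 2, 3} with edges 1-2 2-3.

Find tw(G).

A width-1 tree decomposition is:
Bags: B1 = {1, 2}  B2 = {2, 3}
Tree: B1–B2
Each bag holds 2 vertices, so the decomposition has width 1, which upper-bounds the treewidth. G has an edge, so its treewidth is at least 1. The upper and lower bounds meet at 1, so that is the treewidth.

1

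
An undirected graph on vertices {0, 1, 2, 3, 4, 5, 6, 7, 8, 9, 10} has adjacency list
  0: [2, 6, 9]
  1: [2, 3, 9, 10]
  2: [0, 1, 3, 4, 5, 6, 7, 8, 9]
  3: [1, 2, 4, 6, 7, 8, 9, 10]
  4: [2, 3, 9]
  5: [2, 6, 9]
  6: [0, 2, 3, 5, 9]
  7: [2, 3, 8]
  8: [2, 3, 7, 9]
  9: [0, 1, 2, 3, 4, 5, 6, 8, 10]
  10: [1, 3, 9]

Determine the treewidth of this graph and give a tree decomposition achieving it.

The largest bag has 4 vertices, giving width 3; this decomposition certifies tw(G) ≤ 3. Conversely, {0, 2, 6, 9} is a clique of size 4, and the vertices of any clique must share a bag in every tree decomposition; so some bag has ≥ 4 vertices and tw(G) ≥ 3. Therefore the treewidth is 3.

Treewidth 3.
Bags: B1 = {2, 3, 8, 9}  B2 = {2, 3, 6, 9}  B3 = {2, 5, 6, 9}  B4 = {0, 2, 6, 9}  B5 = {1, 2, 3, 9}  B6 = {2, 3, 4, 9}  B7 = {1, 3, 9, 10}  B8 = {2, 3, 7, 8}
Tree: B1–B2, B2–B3, B2–B4, B2–B5, B1–B6, B5–B7, B1–B8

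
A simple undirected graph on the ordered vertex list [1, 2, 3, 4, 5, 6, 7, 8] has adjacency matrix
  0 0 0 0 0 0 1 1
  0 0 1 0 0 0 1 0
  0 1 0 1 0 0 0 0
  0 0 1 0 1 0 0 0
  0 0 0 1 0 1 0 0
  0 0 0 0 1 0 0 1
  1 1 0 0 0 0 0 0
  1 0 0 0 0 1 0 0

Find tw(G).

2

A width-2 tree decomposition is:
Bags: B1 = {5, 6, 8}  B2 = {4, 5, 8}  B3 = {3, 4, 8}  B4 = {2, 3, 8}  B5 = {2, 7, 8}  B6 = {1, 7, 8}
Tree: B1–B2, B2–B3, B3–B4, B4–B5, B5–B6
Every bag has size at most 3, so the width is 3 − 1 = 2 and tw(G) ≤ 2. The edges 8–6–5–4–3–2–7–1–8 form a cycle, so G is not a tree and its treewidth is at least 2. Hence tw(G) = 2 exactly.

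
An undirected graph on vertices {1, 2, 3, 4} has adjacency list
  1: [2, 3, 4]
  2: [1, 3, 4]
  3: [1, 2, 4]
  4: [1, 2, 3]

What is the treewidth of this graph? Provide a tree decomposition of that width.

A single bag containing all 4 vertices is trivially a valid decomposition of width 3. For the lower bound, the 4 vertices {1, 2, 3, 4} are pairwise adjacent, and any tree decomposition puts a clique entirely inside one bag — forcing width ≥ 3. Combining the bounds, tw(G) = 3.

Treewidth 3.
One optimal decomposition is:
Bags: B1 = {1, 2, 3, 4}
Tree: (single bag)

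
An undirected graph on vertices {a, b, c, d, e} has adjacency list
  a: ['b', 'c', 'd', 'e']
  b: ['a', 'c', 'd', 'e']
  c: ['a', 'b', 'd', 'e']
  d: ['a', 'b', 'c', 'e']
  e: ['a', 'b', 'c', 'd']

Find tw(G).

A width-4 tree decomposition is:
Bags: B1 = {a, b, c, d, e}
Tree: (single bag)
With just one bag of size 5, the width is 5 − 1 = 4, so tw(G) ≤ 4. Conversely, {a, b, c, d, e} is a clique of size 5, and the vertices of any clique must share a bag in every tree decomposition; so some bag has ≥ 5 vertices and tw(G) ≥ 4. Hence tw(G) = 4 exactly.

4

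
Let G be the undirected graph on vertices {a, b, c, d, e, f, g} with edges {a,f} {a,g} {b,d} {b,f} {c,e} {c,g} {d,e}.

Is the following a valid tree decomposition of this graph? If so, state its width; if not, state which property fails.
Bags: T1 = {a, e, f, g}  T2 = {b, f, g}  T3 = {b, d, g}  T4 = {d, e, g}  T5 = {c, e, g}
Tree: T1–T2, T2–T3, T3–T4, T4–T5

A tree decomposition must satisfy three properties: every vertex lies in some bag; for every edge, both endpoints lie together in some bag; and for every vertex, the bags containing it form a connected subtree. Here bags containing vertex e are not connected in the tree, so the decomposition is invalid.

No — bags containing vertex e are not connected in the tree.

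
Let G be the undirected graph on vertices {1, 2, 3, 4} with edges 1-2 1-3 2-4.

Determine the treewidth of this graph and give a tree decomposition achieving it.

Every bag has size at most 2, so the width is 2 − 1 = 1 and tw(G) ≤ 1. Since G has at least one edge (e.g. 3–1), it is not an edgeless graph, so tw(G) ≥ 1. Combining the bounds, tw(G) = 1.

Treewidth 1.
Bags: B1 = {1, 3}  B2 = {1, 2}  B3 = {2, 4}
Tree: B1–B2, B2–B3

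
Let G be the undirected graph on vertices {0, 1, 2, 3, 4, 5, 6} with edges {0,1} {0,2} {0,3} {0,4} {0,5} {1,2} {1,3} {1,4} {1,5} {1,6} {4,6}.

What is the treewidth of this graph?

2

A width-2 tree decomposition is:
Bags: B1 = {0, 1, 3}  B2 = {0, 1, 5}  B3 = {0, 1, 2}  B4 = {0, 1, 4}  B5 = {1, 4, 6}
Tree: B1–B2, B1–B3, B3–B4, B4–B5
Each bag holds 3 vertices, so the decomposition has width 2, which upper-bounds the treewidth. Conversely, {0, 1, 2} is a clique of size 3, and the vertices of any clique must share a bag in every tree decomposition; so some bag has ≥ 3 vertices and tw(G) ≥ 2. Therefore the treewidth is 2.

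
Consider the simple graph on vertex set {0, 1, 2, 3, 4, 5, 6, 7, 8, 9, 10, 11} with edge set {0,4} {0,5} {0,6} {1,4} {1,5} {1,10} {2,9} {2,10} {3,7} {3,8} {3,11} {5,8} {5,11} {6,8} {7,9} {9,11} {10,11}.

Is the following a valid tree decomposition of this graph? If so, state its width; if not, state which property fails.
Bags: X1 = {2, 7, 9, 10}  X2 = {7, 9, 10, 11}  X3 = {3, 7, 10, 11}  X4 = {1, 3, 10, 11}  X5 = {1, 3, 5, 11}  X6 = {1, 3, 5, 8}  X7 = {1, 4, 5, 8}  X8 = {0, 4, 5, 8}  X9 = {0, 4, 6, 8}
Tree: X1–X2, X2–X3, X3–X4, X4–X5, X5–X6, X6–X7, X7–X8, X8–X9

Yes; width 3.

Vertex coverage: the bags together contain {0, 1, 2, 3, 4, 5, 6, 7, 8, 9, 10, 11}, the full vertex set. Edge coverage: each edge of G has both endpoints in at least one bag. Running intersection: for every vertex, the bags containing it form a connected subtree. All three properties hold, so this is a valid tree decomposition of width max|bag| − 1 = 3, and hence tw(G) ≤ 3.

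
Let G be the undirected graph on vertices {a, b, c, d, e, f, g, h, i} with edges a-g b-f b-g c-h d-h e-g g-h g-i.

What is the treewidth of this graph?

A width-1 tree decomposition is:
Bags: B1 = {g, h}  B2 = {g, i}  B3 = {e, g}  B4 = {b, g}  B5 = {a, g}  B6 = {b, f}  B7 = {c, h}  B8 = {d, h}
Tree: B1–B2, B2–B3, B1–B4, B1–B5, B4–B6, B1–B7, B1–B8
Each bag holds 2 vertices, so the decomposition has width 1, which upper-bounds the treewidth. Since G has at least one edge (e.g. h–g), it is not an edgeless graph, so tw(G) ≥ 1. Combining the bounds, tw(G) = 1.

1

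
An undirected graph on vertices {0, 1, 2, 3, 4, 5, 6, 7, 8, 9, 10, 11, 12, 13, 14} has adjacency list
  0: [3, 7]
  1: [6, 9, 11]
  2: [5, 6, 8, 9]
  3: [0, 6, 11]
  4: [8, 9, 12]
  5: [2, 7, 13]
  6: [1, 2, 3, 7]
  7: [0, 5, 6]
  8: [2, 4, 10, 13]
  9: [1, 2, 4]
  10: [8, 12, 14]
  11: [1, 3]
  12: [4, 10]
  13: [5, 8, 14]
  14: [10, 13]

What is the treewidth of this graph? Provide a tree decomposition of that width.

Treewidth 3.
One optimal decomposition is:
Bags: B1 = {10, 12, 13, 14}  B2 = {8, 10, 12, 13}  B3 = {4, 8, 12, 13}  B4 = {4, 5, 8, 13}  B5 = {2, 4, 5, 8}  B6 = {2, 4, 5, 9}  B7 = {2, 5, 7, 9}  B8 = {2, 6, 7, 9}  B9 = {1, 6, 7, 9}  B10 = {0, 1, 6, 7}  B11 = {0, 1, 3, 6}  B12 = {0, 1, 3, 11}
Tree: B1–B2, B2–B3, B3–B4, B4–B5, B5–B6, B6–B7, B7–B8, B8–B9, B9–B10, B10–B11, B11–B12

The largest bag has 4 vertices, giving width 3; this decomposition certifies tw(G) ≤ 3. For the lower bound: the 4 vertex sets {10,12,14}, {13}, {8}, {2,4,5,9} are disjoint, each induces a connected subgraph, and every pair is joined by at least one edge of G. Contracting each set to a single vertex therefore yields K_{4} as a minor, and since treewidth is minor-monotone, tw(G) ≥ tw(K_{4}) = 3. The upper and lower bounds meet at 3, so that is the treewidth.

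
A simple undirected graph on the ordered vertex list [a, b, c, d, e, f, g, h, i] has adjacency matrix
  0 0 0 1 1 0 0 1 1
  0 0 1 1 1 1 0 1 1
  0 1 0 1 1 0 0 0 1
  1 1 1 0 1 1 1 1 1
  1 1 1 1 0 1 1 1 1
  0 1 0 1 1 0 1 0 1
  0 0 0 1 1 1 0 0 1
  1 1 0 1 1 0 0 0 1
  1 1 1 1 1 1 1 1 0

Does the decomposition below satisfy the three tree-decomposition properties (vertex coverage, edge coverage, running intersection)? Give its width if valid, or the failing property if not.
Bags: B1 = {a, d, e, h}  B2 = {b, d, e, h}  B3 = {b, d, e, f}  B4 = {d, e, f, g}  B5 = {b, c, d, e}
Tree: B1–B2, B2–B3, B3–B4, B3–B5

A tree decomposition must satisfy three properties: every vertex lies in some bag; for every edge, both endpoints lie together in some bag; and for every vertex, the bags containing it form a connected subtree. Here vertex i appears in no bag, so the decomposition is invalid.

No — vertex i appears in no bag.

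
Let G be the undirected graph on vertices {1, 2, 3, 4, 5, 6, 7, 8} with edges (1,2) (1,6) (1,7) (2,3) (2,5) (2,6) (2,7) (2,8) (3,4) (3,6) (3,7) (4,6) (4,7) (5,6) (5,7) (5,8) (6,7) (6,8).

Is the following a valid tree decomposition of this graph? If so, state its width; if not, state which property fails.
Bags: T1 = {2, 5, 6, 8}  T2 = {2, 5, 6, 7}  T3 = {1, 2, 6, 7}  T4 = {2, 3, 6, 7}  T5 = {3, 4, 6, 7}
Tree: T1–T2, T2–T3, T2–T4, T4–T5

Yes; width 3.

Every vertex of G appears in some bag (union = {1, 2, 3, 4, 5, 6, 7, 8}); every edge is covered by a bag; and for each vertex v the set of bags containing v is connected in the bag tree. The decomposition is therefore valid. The largest bag has 4 vertices, so the width is 3.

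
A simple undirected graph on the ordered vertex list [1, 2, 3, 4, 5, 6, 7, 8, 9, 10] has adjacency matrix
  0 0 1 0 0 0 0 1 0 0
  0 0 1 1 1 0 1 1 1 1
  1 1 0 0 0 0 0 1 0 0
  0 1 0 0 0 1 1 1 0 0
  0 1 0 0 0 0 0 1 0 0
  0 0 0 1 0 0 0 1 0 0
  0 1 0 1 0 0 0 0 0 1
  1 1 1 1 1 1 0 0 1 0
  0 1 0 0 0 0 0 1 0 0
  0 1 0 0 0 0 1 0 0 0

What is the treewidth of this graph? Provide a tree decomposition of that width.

Every bag has size at most 3, so the width is 3 − 1 = 2 and tw(G) ≤ 2. Conversely, {1, 3, 8} is a clique of size 3, and the vertices of any clique must share a bag in every tree decomposition; so some bag has ≥ 3 vertices and tw(G) ≥ 2. Hence tw(G) = 2 exactly.

Treewidth 2.
One such decomposition:
Bags: B1 = {2, 4, 7}  B2 = {2, 4, 8}  B3 = {4, 6, 8}  B4 = {2, 5, 8}  B5 = {2, 7, 10}  B6 = {2, 3, 8}  B7 = {1, 3, 8}  B8 = {2, 8, 9}
Tree: B1–B2, B2–B3, B2–B4, B1–B5, B2–B6, B6–B7, B6–B8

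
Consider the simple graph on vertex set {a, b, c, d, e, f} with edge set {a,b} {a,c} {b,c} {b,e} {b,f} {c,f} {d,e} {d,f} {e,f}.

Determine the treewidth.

2

A width-2 tree decomposition is:
Bags: B1 = {a, b, c}  B2 = {b, c, f}  B3 = {b, e, f}  B4 = {d, e, f}
Tree: B1–B2, B2–B3, B3–B4
Each bag holds 3 vertices, so the decomposition has width 2, which upper-bounds the treewidth. On the other hand G contains the 3-clique {a, b, c}. A clique must lie in a single bag of any decomposition, so no decomposition can have width below 2. Combining the bounds, tw(G) = 2.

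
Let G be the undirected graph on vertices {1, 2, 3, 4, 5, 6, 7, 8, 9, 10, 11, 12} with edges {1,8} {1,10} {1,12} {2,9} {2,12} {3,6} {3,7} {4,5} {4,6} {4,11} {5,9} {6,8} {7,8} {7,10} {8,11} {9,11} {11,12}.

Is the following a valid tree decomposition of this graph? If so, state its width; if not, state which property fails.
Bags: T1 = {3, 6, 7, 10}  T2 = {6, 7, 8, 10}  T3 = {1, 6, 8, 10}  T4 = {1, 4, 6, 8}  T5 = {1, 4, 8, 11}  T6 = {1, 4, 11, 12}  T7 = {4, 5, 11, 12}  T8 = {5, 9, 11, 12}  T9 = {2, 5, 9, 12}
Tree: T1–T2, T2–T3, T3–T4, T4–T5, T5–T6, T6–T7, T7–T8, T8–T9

Yes; width 3.

Vertex coverage: the bags together contain {1, 2, 3, 4, 5, 6, 7, 8, 9, 10, 11, 12}, the full vertex set. Edge coverage: each edge of G has both endpoints in at least one bag. Running intersection: for every vertex, the bags containing it form a connected subtree. All three properties hold, so this is a valid tree decomposition of width max|bag| − 1 = 3, and hence tw(G) ≤ 3.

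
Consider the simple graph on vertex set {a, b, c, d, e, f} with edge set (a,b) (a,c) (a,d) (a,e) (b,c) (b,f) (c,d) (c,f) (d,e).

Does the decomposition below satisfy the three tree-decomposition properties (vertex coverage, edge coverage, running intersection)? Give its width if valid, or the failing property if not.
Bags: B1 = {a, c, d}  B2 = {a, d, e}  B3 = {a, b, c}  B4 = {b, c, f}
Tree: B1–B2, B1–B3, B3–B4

Yes; width 2.

Every vertex of G appears in some bag (union = {a, b, c, d, e, f}); every edge is covered by a bag; and for each vertex v the set of bags containing v is connected in the bag tree. The decomposition is therefore valid. The largest bag has 3 vertices, so the width is 2.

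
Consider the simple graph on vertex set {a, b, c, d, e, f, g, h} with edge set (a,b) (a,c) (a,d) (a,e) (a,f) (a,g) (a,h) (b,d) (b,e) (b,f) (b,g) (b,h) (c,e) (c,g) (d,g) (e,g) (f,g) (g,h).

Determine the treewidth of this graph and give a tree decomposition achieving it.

The largest bag has 4 vertices, giving width 3; this decomposition certifies tw(G) ≤ 3. On the other hand G contains the 4-clique {a, c, e, g}. A clique must lie in a single bag of any decomposition, so no decomposition can have width below 3. The upper and lower bounds meet at 3, so that is the treewidth.

Treewidth 3.
One such decomposition:
Bags: B1 = {a, b, f, g}  B2 = {a, b, e, g}  B3 = {a, b, d, g}  B4 = {a, c, e, g}  B5 = {a, b, g, h}
Tree: B1–B2, B2–B3, B2–B4, B2–B5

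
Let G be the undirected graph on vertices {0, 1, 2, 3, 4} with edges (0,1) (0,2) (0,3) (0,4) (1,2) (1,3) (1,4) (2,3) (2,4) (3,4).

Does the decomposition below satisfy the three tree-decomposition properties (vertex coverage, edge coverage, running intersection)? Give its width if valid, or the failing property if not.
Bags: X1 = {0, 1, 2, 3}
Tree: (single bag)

A tree decomposition must satisfy three properties: every vertex lies in some bag; for every edge, both endpoints lie together in some bag; and for every vertex, the bags containing it form a connected subtree. Here vertex 4 appears in no bag, so the decomposition is invalid.

No — vertex 4 appears in no bag.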